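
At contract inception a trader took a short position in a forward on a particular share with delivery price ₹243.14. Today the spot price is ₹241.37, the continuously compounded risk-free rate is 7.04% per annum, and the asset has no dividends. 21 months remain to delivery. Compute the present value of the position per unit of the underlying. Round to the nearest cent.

Current fair forward for the remaining 21 months: F = S·e^(r·T), r = 0.0704
F = 241.37 · e^(0.0704 × 21/12) = 241.37 × 1.131111 = 273.0163
Value of long forward = (F − K)·e^(−rT) = (273.0163 − 243.14) · e^(−0.0704·21/12)
= 29.8763 × 0.884087 = 26.41
Short position value = −(long value) = -₹26.41

-₹26.41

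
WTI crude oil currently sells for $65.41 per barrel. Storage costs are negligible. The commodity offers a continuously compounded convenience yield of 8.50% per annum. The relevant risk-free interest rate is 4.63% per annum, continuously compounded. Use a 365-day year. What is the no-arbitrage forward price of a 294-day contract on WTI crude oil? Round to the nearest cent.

$63.40 per barrel

Net carry = r + u − y = 0.0463 + 0.0000 − 0.0850 = -0.0387
F = S·e^((r+u−y)T) = 65.41 · e^(-0.0387 × 294/365) = 65.41 · e^-0.031172
= 65.41 × 0.969309 = $63.40 per barrel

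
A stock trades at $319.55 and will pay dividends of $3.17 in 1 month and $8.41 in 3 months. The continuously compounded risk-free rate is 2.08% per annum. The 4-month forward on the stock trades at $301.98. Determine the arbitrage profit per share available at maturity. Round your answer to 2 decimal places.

$8.18 per share

PV(dividends) I = 3.17·e^(−0.0208·1/12) + 8.41·e^(−0.0208·3/12) = 11.5309
Fair forward F* = (S − I)·e^(rT) = (319.55 − 11.5309)·e^0.006933 = 308.0191 × 1.006957 = 310.1620
Market $301.98 < fair 310.1620: forward underpriced → reverse cash-and-carry (short the stock, invest proceeds at r, pay the dividends, go long the forward).
Profit at T = |F_mkt − F*| = |301.98 − 310.1620| = $8.18 per share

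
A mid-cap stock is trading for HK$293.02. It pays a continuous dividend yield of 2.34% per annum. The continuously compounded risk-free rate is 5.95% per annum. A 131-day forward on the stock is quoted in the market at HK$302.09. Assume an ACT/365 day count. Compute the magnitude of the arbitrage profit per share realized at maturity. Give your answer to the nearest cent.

Fair forward: F* = S·e^(carry·T), with carry = (r − q) = 0.0595 − 0.0234 = 0.0361
F* = 293.02 · e^(0.0361 × 131/365) = 293.02 · e^0.012956 = 293.02 × 1.013040 = HK$296.8410
Market HK$302.09 > fair HK$296.8410: forward overpriced → cash-and-carry (buy spot, short the forward).
At maturity, profit = |F_mkt − F*| = |302.09 − 296.8410| = HK$5.25 per share

HK$5.25 per share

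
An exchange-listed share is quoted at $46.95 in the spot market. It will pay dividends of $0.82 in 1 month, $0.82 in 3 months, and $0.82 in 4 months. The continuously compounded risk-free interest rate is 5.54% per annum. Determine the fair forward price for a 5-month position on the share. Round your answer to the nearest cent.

$45.56

PV(dividends) I = 0.82·e^(−0.0554·1/12) + 0.82·e^(−0.0554·3/12) + 0.82·e^(−0.0554·4/12)
I = 0.8162 + 0.8087 + 0.8050 = 2.4299
F = (S − I)·e^(rT) = (46.95 − 2.4299) · e^(0.0554·5/12)
= 44.5201 · e^0.023083 = 44.5201 × 1.023351 = $45.56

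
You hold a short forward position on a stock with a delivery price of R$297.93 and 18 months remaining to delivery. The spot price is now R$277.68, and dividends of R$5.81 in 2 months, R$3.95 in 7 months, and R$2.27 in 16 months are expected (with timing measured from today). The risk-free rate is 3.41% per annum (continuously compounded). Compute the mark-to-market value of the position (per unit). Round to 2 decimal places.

PV(remaining dividends) I = 5.81·e^(−0.0341·2/12) + 3.95·e^(−0.0341·7/12) + 2.27·e^(−0.0341·16/12) = 11.8184
Current forward F = (S − I)·e^(rT) = (277.68 − 11.8184)·e^(0.0341·18/12) = 265.8616 × 1.052481 = 279.8143
Value (long) = (F − K)·e^(−rT) = (279.8143 − 297.93) × 0.950136 = -17.2124
Short position value = −(long value) = R$17.21

R$17.21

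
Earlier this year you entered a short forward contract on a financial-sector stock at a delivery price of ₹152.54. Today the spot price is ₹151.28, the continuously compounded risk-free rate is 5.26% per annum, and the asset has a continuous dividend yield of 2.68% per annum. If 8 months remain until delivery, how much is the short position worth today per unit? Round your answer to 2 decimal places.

Current fair forward for the remaining 8 months: F = S·e^((r − q)·T), (r − q) = 0.0526 − 0.0268 = 0.0258
F = 151.28 · e^(0.0258 × 8/12) = 151.28 × 1.017349 = 153.9046
Value of long forward = (F − K)·e^(−rT) = (153.9046 − 152.54) · e^(−0.0526·8/12)
= 1.3646 × 0.965541 = 1.32
Short position value = −(long value) = -₹1.32

-₹1.32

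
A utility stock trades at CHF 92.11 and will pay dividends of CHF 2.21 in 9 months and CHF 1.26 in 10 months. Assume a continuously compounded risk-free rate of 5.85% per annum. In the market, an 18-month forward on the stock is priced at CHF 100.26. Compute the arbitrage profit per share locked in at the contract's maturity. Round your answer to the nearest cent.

PV(dividends) I = 2.21·e^(−0.0585·9/12) + 1.26·e^(−0.0585·10/12) = 3.3152
Fair forward F* = (S − I)·e^(rT) = (92.11 − 3.3152)·e^0.087750 = 88.7948 × 1.091715 = 96.9386
Market CHF 100.26 > fair 96.9386: forward overpriced → cash-and-carry (borrow at r, buy the stock and collect the dividends, short the forward).
Profit at T = |F_mkt − F*| = |100.26 − 96.9386| = CHF 3.32 per share

CHF 3.32 per share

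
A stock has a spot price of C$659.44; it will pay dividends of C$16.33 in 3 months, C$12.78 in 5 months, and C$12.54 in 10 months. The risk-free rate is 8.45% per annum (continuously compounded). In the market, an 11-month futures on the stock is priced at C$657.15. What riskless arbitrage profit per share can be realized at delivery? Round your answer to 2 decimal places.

PV(dividends) I = 16.33·e^(−0.0845·3/12) + 12.78·e^(−0.0845·5/12) + 12.54·e^(−0.0845·10/12) = 40.0139
Fair futures F* = (S − I)·e^(rT) = (659.44 − 40.0139)·e^0.077458 = 619.4261 × 1.080537 = 669.3128
Market C$657.15 < fair 669.3128: forward underpriced → reverse cash-and-carry (short the stock, invest proceeds at r, pay the dividends, go long the forward).
Profit at T = |F_mkt − F*| = |657.15 − 669.3128| = C$12.16 per share

C$12.16 per share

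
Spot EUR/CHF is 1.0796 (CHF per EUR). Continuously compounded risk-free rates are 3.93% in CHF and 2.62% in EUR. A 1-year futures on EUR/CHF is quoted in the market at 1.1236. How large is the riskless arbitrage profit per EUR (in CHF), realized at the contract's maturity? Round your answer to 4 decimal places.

0.0298 per EUR (in CHF)

Fair futures: F* = S·e^(carry·T), with carry = (r_CHF − r_EUR) = 0.0393 − 0.0262 = 0.0131
F* = 1.0796 · e^(0.0131 × 1) = 1.0796 · e^0.013100 = 1.0796 × 1.013186 = 1.0938
Market 1.1236 > fair 1.0938: forward overpriced → cash-and-carry (buy spot, short the forward).
At maturity, profit = |F_mkt − F*| = |1.1236 − 1.0938| = 0.0298 per EUR (in CHF)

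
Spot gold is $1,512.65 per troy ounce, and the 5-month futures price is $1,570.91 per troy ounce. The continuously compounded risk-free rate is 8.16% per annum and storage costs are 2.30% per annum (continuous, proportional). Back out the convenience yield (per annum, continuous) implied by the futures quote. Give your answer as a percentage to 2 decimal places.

F = S·e^((r+u−y)T) ⇒ (r+u−y) = ln(F/S)/T
ln(1570.91/1512.65) = 0.037792; /T ⇒ 0.090701
y = r + u − ln(F/S)/T = 0.0816 + 0.0230 − 0.090701 = 0.013899
y = 1.39%

1.39%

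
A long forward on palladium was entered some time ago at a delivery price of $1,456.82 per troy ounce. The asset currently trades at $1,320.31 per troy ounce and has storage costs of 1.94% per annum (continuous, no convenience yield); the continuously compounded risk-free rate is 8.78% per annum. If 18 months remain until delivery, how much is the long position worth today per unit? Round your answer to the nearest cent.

Current fair forward for the remaining 18 months: F = S·e^((r + u)·T), (r + u) = 0.0878 + 0.0194 = 0.1072
F = 1320.31 · e^(0.1072 × 18/12) = 1320.31 × 1.17445006 = 1550.6382
Value of long forward = (F − K)·e^(−rT) = (1550.6382 − 1456.82) · e^(−0.0878·18/12)
= 93.8182 × 0.87660394 = 82.24

$82.24 per troy ounce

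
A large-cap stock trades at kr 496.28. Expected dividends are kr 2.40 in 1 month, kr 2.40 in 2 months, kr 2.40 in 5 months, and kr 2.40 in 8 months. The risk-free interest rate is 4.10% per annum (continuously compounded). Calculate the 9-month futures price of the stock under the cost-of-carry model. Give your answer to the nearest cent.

kr 502.01

PV(dividends) I = 2.40·e^(−0.0410·1/12) + 2.40·e^(−0.0410·2/12) + 2.40·e^(−0.0410·5/12) + 2.40·e^(−0.0410·8/12)
I = 2.3918 + 2.3837 + 2.3593 + 2.3353 = 9.4701
F = (S − I)·e^(rT) = (496.28 − 9.4701) · e^(0.0410·9/12)
= 486.8099 · e^0.030750 = 486.8099 × 1.031228 = kr 502.01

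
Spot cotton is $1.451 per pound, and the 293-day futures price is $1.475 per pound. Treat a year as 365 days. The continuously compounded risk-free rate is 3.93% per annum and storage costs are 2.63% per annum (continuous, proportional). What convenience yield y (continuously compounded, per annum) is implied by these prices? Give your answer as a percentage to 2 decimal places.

4.52%

F = S·e^((r+u−y)T) ⇒ (r+u−y) = ln(F/S)/T
ln(1.475/1.451) = 0.016405; /T ⇒ 0.020436
y = r + u − ln(F/S)/T = 0.0393 + 0.0263 − 0.020436 = 0.045164
y = 4.52%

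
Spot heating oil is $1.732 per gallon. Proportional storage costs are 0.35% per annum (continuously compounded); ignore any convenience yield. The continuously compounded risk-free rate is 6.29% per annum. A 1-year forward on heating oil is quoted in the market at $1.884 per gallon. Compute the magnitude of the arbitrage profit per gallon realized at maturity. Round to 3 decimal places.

$0.033 per gallon

Fair forward: F* = S·e^(carry·T), with carry = (r + u) = 0.0629 + 0.0035 = 0.0664
F* = 1.732 · e^(0.0664 × 1) = 1.732 · e^0.066400 = 1.732 × 1.068654 = $1.8509
Market $1.884 > fair $1.8509: forward overpriced → cash-and-carry (buy spot, short the forward).
At maturity, profit = |F_mkt − F*| = |1.884 − 1.8509| = $0.033 per gallon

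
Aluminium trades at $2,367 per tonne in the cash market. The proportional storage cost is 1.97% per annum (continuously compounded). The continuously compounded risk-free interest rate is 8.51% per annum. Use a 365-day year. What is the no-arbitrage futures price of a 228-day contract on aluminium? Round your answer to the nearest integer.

$2,527 per tonne

Net carry = r + u − y = 0.0851 + 0.0197 − 0.0000 = 0.1048
F = S·e^((r+u−y)T) = 2367 · e^(0.1048 × 228/365) = 2367 · e^0.065464
= 2367 × 1.067654 = $2,527 per tonne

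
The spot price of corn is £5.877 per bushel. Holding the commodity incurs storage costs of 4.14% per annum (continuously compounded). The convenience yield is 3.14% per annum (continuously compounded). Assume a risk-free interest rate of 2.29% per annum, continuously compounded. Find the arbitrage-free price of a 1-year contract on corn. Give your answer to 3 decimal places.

£6.074 per bushel

Net carry = r + u − y = 0.0229 + 0.0414 − 0.0314 = 0.0329
F = S·e^((r+u−y)T) = 5.877 · e^(0.0329 × 1) = 5.877 · e^0.032900
= 5.877 × 1.033447 = £6.074 per bushel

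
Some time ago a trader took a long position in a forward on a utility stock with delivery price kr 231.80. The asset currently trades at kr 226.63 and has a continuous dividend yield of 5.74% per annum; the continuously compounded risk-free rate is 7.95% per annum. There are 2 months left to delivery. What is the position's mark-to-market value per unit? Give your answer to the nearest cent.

Current fair forward for the remaining 2 months: F = S·e^((r − q)·T), (r − q) = 0.0795 − 0.0574 = 0.0221
F = 226.63 · e^(0.0221 × 2/12) = 226.63 × 1.003690 = 227.4663
Value of long forward = (F − K)·e^(−rT) = (227.4663 − 231.80) · e^(−0.0795·2/12)
= -4.3337 × 0.986837 = -4.28

-kr 4.28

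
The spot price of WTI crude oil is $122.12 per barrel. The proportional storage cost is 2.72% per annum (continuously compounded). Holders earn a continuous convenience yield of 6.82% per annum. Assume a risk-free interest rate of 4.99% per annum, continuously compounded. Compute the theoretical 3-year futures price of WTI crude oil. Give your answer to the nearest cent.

$125.42 per barrel

Net carry = r + u − y = 0.0499 + 0.0272 − 0.0682 = 0.0089
F = S·e^((r+u−y)T) = 122.12 · e^(0.0089 × 3) = 122.12 · e^0.026700
= 122.12 × 1.027060 = $125.42 per barrel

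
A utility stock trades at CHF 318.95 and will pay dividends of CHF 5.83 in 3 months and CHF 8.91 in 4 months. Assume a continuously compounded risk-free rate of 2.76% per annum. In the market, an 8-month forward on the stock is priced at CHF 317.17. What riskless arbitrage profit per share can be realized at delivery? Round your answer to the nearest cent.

PV(dividends) I = 5.83·e^(−0.0276·3/12) + 8.91·e^(−0.0276·4/12) = 14.6183
Fair forward F* = (S − I)·e^(rT) = (318.95 − 14.6183)·e^0.018400 = 304.3317 × 1.018570 = 309.9831
Market CHF 317.17 > fair 309.9831: forward overpriced → cash-and-carry (borrow at r, buy the stock and collect the dividends, short the forward).
Profit at T = |F_mkt − F*| = |317.17 − 309.9831| = CHF 7.19 per share

CHF 7.19 per share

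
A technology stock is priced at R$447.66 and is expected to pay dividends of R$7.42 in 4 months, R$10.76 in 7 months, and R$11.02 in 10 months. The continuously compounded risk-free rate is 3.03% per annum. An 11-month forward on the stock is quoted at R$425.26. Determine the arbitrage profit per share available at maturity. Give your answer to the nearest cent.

R$5.54 per share

PV(dividends) I = 7.42·e^(−0.0303·4/12) + 10.76·e^(−0.0303·7/12) + 11.02·e^(−0.0303·10/12) = 28.6622
Fair forward F* = (S − I)·e^(rT) = (447.66 − 28.6622)·e^0.027775 = 418.9978 × 1.028164 = 430.7985
Market R$425.26 < fair 430.7985: forward underpriced → reverse cash-and-carry (short the stock, invest proceeds at r, pay the dividends, go long the forward).
Profit at T = |F_mkt − F*| = |425.26 − 430.7985| = R$5.54 per share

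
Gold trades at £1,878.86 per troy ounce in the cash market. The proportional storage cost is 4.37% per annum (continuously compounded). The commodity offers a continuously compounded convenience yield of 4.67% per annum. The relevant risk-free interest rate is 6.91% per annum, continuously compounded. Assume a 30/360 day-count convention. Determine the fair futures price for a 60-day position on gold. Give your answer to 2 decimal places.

Net carry = r + u − y = 0.0691 + 0.0437 − 0.0467 = 0.0661
F = S·e^((r+u−y)T) = 1878.86 · e^(0.0661 × 60/360) = 1878.86 · e^0.01101667
= 1878.86 × 1.01107758 = £1,899.67 per troy ounce

£1,899.67 per troy ounce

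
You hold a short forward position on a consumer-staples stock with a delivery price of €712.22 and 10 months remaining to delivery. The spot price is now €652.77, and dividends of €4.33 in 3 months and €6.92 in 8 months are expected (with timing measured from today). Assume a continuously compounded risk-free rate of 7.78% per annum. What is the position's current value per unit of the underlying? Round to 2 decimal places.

PV(remaining dividends) I = 4.33·e^(−0.0778·3/12) + 6.92·e^(−0.0778·8/12) = 10.8168
Current forward F = (S − I)·e^(rT) = (652.77 − 10.8168)·e^(0.0778·10/12) = 641.9532 × 1.066981 = 684.9519
Value (long) = (F − K)·e^(−rT) = (684.9519 − 712.22) × 0.937224 = -25.5563
Short position value = −(long value) = €25.56

€25.56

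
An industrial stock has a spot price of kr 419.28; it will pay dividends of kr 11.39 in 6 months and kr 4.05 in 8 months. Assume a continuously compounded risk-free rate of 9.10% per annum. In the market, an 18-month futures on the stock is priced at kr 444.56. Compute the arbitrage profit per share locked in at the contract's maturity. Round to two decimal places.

kr 19.20 per share

PV(dividends) I = 11.39·e^(−0.0910·6/12) + 4.05·e^(−0.0910·8/12) = 14.6950
Fair futures F* = (S − I)·e^(rT) = (419.28 − 14.6950)·e^0.136500 = 404.5850 × 1.146255 = 463.7576
Market kr 444.56 < fair 463.7576: forward underpriced → reverse cash-and-carry (short the stock, invest proceeds at r, pay the dividends, go long the forward).
Profit at T = |F_mkt − F*| = |444.56 − 463.7576| = kr 19.20 per share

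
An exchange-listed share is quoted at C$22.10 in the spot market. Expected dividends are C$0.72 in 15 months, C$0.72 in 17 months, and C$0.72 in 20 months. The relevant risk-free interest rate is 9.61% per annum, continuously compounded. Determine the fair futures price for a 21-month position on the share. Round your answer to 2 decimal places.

C$23.92

PV(dividends) I = 0.72·e^(−0.0961·15/12) + 0.72·e^(−0.0961·17/12) + 0.72·e^(−0.0961·20/12)
I = 0.6385 + 0.6284 + 0.6134 = 1.8803
F = (S − I)·e^(rT) = (22.10 − 1.8803) · e^(0.0961·21/12)
= 20.2197 · e^0.168175 = 20.2197 × 1.183144 = C$23.92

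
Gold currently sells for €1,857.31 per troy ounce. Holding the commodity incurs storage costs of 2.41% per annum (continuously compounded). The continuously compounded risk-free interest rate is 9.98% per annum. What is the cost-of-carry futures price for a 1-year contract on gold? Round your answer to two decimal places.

€2,102.29 per troy ounce

Net carry = r + u − y = 0.0998 + 0.0241 − 0.0000 = 0.1239
F = S·e^((r+u−y)T) = 1857.31 · e^(0.1239 × 1) = 1857.31 · e^0.12390000
= 1857.31 × 1.13190268 = €2,102.29 per troy ounce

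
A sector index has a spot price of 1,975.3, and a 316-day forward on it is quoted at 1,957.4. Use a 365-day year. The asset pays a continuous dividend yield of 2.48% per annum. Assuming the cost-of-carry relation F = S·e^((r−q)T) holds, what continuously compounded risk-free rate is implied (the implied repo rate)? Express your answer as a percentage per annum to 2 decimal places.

1.43%

From F = S·e^((r−q)T): (r − q) = ln(F/S)/T
ln(1957.4/1975.3) = ln(0.990938) = -0.009103
(r − q) = -0.009103 / (316/365) = -0.010515
r = ln(F/S)/T + q = -0.010515 + 0.0248 = 0.014285
r = 1.43%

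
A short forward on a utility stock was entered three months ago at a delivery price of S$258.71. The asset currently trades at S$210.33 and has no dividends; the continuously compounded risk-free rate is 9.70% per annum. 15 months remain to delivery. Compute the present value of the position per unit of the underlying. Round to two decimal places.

S$18.84

Current fair forward for the remaining 15 months: F = S·e^(r·T), r = 0.0970
F = 210.33 · e^(0.0970 × 15/12) = 210.33 × 1.128907 = 237.4430
Value of long forward = (F − K)·e^(−rT) = (237.4430 − 258.71) · e^(−0.0970·15/12)
= -21.2670 × 0.885812 = -18.84
Short position value = −(long value) = S$18.84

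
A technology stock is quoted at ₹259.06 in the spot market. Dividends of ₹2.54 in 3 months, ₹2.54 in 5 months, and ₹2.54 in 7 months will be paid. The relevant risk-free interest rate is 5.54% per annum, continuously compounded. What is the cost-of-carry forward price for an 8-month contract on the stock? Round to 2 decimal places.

PV(dividends) I = 2.54·e^(−0.0554·3/12) + 2.54·e^(−0.0554·5/12) + 2.54·e^(−0.0554·7/12)
I = 2.5051 + 2.4820 + 2.4592 = 7.4463
F = (S − I)·e^(rT) = (259.06 − 7.4463) · e^(0.0554·8/12)
= 251.6137 · e^0.036933 = 251.6137 × 1.037623 = ₹261.08

₹261.08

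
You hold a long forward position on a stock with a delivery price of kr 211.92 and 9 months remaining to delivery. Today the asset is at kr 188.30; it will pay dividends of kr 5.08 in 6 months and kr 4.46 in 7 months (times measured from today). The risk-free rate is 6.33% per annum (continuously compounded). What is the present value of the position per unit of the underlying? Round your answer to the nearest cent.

-kr 23.01

PV(remaining dividends) I = 5.08·e^(−0.0633·6/12) + 4.46·e^(−0.0633·7/12) = 9.2201
Current forward F = (S − I)·e^(rT) = (188.30 − 9.2201)·e^(0.0633·9/12) = 179.0799 × 1.048620 = 187.7868
Value (long) = (F − K)·e^(−rT) = (187.7868 − 211.92) × 0.953634 = -23.0142
Value = -kr 23.01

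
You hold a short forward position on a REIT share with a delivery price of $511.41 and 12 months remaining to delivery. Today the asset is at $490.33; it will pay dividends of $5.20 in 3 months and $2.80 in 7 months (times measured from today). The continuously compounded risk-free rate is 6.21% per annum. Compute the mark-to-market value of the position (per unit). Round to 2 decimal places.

PV(remaining dividends) I = 5.20·e^(−0.0621·3/12) + 2.80·e^(−0.0621·7/12) = 7.8203
Current forward F = (S − I)·e^(rT) = (490.33 − 7.8203)·e^(0.0621·12/12) = 482.5097 × 1.064069 = 513.4236
Value (long) = (F − K)·e^(−rT) = (513.4236 − 511.41) × 0.939789 = 1.8924
Short position value = −(long value) = -$1.89

-$1.89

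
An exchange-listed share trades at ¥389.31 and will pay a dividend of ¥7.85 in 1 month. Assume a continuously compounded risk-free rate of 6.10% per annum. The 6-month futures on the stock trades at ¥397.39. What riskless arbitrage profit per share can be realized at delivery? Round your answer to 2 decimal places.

¥4.08 per share

PV(dividends) I = 7.85·e^(−0.0610·1/12) = 7.8102
Fair futures F* = (S − I)·e^(rT) = (389.31 − 7.8102)·e^0.030500 = 381.4998 × 1.030970 = 393.3148
Market ¥397.39 > fair 393.3148: forward overpriced → cash-and-carry (borrow at r, buy the stock and collect the dividends, short the forward).
Profit at T = |F_mkt − F*| = |397.39 − 393.3148| = ¥4.08 per share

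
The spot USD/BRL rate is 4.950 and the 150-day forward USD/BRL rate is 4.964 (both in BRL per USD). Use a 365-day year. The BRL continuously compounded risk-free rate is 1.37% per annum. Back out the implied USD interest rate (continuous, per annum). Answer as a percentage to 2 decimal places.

F = S·e^((r_BRL − r_USD)T) ⇒ r_USD = r_BRL − ln(F/S)/T
ln(4.964/4.950) = 0.002824; /(150/365) = 0.006872
r_USD = 0.0137 − 0.006872 = 0.006828
r_USD = 0.68%

0.68%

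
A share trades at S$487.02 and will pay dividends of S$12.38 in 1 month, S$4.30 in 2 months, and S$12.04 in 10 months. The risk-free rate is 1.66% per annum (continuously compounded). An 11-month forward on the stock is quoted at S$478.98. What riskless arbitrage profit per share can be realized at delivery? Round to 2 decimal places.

PV(dividends) I = 12.38·e^(−0.0166·1/12) + 4.30·e^(−0.0166·2/12) + 12.04·e^(−0.0166·10/12) = 28.5256
Fair forward F* = (S − I)·e^(rT) = (487.02 − 28.5256)·e^0.015217 = 458.4944 × 1.015333 = 465.5245
Market S$478.98 > fair 465.5245: forward overpriced → cash-and-carry (borrow at r, buy the stock and collect the dividends, short the forward).
Profit at T = |F_mkt − F*| = |478.98 − 465.5245| = S$13.46 per share

S$13.46 per share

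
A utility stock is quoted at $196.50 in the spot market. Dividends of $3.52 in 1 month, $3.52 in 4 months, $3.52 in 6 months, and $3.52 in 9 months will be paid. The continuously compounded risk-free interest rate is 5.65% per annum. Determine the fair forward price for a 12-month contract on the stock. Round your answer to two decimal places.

$193.37

PV(dividends) I = 3.52·e^(−0.0565·1/12) + 3.52·e^(−0.0565·4/12) + 3.52·e^(−0.0565·6/12) + 3.52·e^(−0.0565·9/12)
I = 3.5035 + 3.4543 + 3.4220 + 3.3740 = 13.7538
F = (S − I)·e^(rT) = (196.50 − 13.7538) · e^(0.0565·12/12)
= 182.7462 · e^0.056500 = 182.7462 × 1.058127 = $193.37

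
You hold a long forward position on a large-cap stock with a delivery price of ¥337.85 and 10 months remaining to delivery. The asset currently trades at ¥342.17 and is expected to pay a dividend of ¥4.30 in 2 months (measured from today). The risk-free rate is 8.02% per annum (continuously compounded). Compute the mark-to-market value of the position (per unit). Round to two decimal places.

¥21.92

PV(remaining dividends) I = 4.30·e^(−0.0802·2/12) = 4.2429
Current forward F = (S − I)·e^(rT) = (342.17 − 4.2429)·e^(0.0802·10/12) = 337.9271 × 1.069117 = 361.2836
Value (long) = (F − K)·e^(−rT) = (361.2836 − 337.85) × 0.935351 = 21.9186
Value = ¥21.92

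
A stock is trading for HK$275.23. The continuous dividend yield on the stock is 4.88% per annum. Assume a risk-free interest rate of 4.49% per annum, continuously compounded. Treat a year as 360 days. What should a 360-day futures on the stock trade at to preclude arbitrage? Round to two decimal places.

F = S·e^((r − q)T) = 275.23 · e^((0.0449 − 0.0488) × 360/360)
= 275.23 · e^-0.003900 = 275.23 × 0.996108
F = HK$274.16

HK$274.16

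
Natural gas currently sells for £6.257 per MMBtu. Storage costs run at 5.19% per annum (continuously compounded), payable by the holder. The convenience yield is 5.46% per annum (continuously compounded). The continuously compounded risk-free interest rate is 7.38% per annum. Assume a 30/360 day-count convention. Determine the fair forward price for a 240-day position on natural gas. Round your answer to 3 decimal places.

£6.561 per MMBtu

Net carry = r + u − y = 0.0738 + 0.0519 − 0.0546 = 0.0711
F = S·e^((r+u−y)T) = 6.257 · e^(0.0711 × 240/360) = 6.257 · e^0.047400
= 6.257 × 1.048541 = £6.561 per MMBtu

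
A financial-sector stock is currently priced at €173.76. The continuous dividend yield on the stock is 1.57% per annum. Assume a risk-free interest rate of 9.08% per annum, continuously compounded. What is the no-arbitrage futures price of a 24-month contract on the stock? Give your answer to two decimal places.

€201.92

F = S·e^((r − q)T) = 173.76 · e^((0.0908 − 0.0157) × 24/12)
= 173.76 · e^0.150200 = 173.76 × 1.162067
F = €201.92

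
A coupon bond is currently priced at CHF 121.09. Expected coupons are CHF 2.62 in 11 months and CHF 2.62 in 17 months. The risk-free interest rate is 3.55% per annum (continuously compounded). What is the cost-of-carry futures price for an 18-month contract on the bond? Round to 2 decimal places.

CHF 122.41

PV(coupons) I = 2.62·e^(−0.0355·11/12) + 2.62·e^(−0.0355·17/12)
I = 2.5361 + 2.4915 = 5.0276
F = (S − I)·e^(rT) = (121.09 − 5.0276) · e^(0.0355·18/12)
= 116.0624 · e^0.053250 = 116.0624 × 1.054693 = CHF 122.41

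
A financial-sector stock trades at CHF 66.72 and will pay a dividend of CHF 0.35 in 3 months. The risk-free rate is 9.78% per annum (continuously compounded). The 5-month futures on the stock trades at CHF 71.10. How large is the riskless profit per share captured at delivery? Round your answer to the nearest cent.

PV(dividends) I = 0.35·e^(−0.0978·3/12) = 0.3415
Fair futures F* = (S − I)·e^(rT) = (66.72 − 0.3415)·e^0.040750 = 66.3785 × 1.041592 = 69.1393
Market CHF 71.10 > fair 69.1393: forward overpriced → cash-and-carry (borrow at r, buy the stock and collect the dividends, short the forward).
Profit at T = |F_mkt − F*| = |71.10 − 69.1393| = CHF 1.96 per share

CHF 1.96 per share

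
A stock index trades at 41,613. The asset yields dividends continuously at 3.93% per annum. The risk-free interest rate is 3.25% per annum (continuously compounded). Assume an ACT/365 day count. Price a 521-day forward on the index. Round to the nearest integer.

F = S·e^((r − q)T) = 41613 · e^((0.0325 − 0.0393) × 521/365)
= 41613 · e^-0.009706 = 41613 × 0.990341
F = 41,211

41,211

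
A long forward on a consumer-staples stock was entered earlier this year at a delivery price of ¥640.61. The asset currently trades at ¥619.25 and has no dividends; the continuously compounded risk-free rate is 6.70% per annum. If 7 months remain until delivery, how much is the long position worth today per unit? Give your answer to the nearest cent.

Current fair forward for the remaining 7 months: F = S·e^(r·T), r = 0.0670
F = 619.25 · e^(0.0670 × 7/12) = 619.25 × 1.039857 = 643.9314
Value of long forward = (F − K)·e^(−rT) = (643.9314 − 640.61) · e^(−0.0670·7/12)
= 3.3214 × 0.961671 = 3.19

¥3.19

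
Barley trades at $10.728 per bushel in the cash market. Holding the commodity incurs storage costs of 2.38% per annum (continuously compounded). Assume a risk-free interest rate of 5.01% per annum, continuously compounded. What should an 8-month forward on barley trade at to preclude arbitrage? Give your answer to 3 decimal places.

$11.270 per bushel

Net carry = r + u − y = 0.0501 + 0.0238 − 0.0000 = 0.0739
F = S·e^((r+u−y)T) = 10.728 · e^(0.0739 × 8/12) = 10.728 · e^0.049267
= 10.728 × 1.050501 = $11.270 per bushel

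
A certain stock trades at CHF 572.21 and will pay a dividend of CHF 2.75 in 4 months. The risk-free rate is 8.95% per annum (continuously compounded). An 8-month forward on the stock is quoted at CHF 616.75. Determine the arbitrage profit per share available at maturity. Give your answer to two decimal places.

PV(dividends) I = 2.75·e^(−0.0895·4/12) = 2.6692
Fair forward F* = (S − I)·e^(rT) = (572.21 − 2.6692)·e^0.059667 = 569.5408 × 1.061483 = 604.5579
Market CHF 616.75 > fair 604.5579: forward overpriced → cash-and-carry (borrow at r, buy the stock and collect the dividends, short the forward).
Profit at T = |F_mkt − F*| = |616.75 − 604.5579| = CHF 12.19 per share

CHF 12.19 per share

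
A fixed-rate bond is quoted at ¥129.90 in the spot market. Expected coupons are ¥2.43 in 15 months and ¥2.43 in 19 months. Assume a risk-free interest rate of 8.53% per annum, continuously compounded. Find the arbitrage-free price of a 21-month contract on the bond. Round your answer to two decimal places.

¥145.81

PV(coupons) I = 2.43·e^(−0.0853·15/12) + 2.43·e^(−0.0853·19/12)
I = 2.1842 + 2.1230 = 4.3072
F = (S − I)·e^(rT) = (129.90 − 4.3072) · e^(0.0853·21/12)
= 125.5928 · e^0.149275 = 125.5928 × 1.160992 = ¥145.81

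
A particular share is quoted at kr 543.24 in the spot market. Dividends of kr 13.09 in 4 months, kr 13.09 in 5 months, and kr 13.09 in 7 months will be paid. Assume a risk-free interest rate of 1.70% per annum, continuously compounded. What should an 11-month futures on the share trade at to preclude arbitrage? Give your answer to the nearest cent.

PV(dividends) I = 13.09·e^(−0.0170·4/12) + 13.09·e^(−0.0170·5/12) + 13.09·e^(−0.0170·7/12)
I = 13.0160 + 12.9976 + 12.9608 = 38.9744
F = (S − I)·e^(rT) = (543.24 − 38.9744) · e^(0.0170·11/12)
= 504.2656 · e^0.015583 = 504.2656 × 1.015705 = kr 512.19

kr 512.19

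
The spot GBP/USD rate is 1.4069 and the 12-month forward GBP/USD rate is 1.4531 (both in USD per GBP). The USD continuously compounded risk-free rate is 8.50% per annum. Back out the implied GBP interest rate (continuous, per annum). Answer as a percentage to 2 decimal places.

5.27%

F = S·e^((r_USD − r_GBP)T) ⇒ r_GBP = r_USD − ln(F/S)/T
ln(1.4531/1.4069) = 0.032311; /(12/12) = 0.032311
r_GBP = 0.0850 − 0.032311 = 0.052689
r_GBP = 5.27%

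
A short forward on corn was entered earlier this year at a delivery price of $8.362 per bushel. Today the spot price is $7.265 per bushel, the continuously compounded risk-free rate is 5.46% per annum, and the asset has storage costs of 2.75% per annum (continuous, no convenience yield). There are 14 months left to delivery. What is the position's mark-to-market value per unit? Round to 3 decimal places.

Current fair forward for the remaining 14 months: F = S·e^((r + u)·T), (r + u) = 0.0546 + 0.0275 = 0.0821
F = 7.265 · e^(0.0821 × 14/12) = 7.265 × 1.100521 = 7.9953
Value of long forward = (F − K)·e^(−rT) = (7.9953 − 8.362) · e^(−0.0546·14/12)
= -0.3667 × 0.938286 = -0.344
Short position value = −(long value) = $0.344

$0.344 per bushel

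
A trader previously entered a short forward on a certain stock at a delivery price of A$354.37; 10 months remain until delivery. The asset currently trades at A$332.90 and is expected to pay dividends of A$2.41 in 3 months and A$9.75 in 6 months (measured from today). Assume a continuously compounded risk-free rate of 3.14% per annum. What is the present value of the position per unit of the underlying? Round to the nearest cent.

PV(remaining dividends) I = 2.41·e^(−0.0314·3/12) + 9.75·e^(−0.0314·6/12) = 11.9893
Current forward F = (S − I)·e^(rT) = (332.90 − 11.9893)·e^(0.0314·10/12) = 320.9107 × 1.026512 = 329.4187
Value (long) = (F − K)·e^(−rT) = (329.4187 − 354.37) × 0.974173 = -24.3069
Short position value = −(long value) = A$24.31

A$24.31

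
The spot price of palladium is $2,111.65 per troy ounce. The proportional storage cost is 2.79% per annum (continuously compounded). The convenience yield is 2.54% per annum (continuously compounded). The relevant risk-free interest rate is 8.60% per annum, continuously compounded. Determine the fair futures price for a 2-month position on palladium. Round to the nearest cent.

$2,143.03 per troy ounce

Net carry = r + u − y = 0.0860 + 0.0279 − 0.0254 = 0.0885
F = S·e^((r+u−y)T) = 2111.65 · e^(0.0885 × 2/12) = 2111.65 · e^0.01475000
= 2111.65 × 1.01485932 = $2,143.03 per troy ounce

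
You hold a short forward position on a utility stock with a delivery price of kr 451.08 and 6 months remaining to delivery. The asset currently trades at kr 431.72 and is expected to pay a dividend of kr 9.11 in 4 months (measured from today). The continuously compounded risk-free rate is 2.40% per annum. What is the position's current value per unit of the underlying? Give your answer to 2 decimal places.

PV(remaining dividends) I = 9.11·e^(−0.0240·4/12) = 9.0374
Current forward F = (S − I)·e^(rT) = (431.72 − 9.0374)·e^(0.0240·6/12) = 422.6826 × 1.012072 = 427.7852
Value (long) = (F − K)·e^(−rT) = (427.7852 − 451.08) × 0.988072 = -23.0169
Short position value = −(long value) = kr 23.02

kr 23.02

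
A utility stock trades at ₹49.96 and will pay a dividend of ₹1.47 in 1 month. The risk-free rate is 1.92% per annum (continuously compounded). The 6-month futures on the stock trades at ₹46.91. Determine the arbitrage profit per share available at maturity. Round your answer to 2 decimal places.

₹2.05 per share

PV(dividends) I = 1.47·e^(−0.0192·1/12) = 1.4676
Fair futures F* = (S − I)·e^(rT) = (49.96 − 1.4676)·e^0.009600 = 48.4924 × 1.009646 = 48.9602
Market ₹46.91 < fair 48.9602: forward underpriced → reverse cash-and-carry (short the stock, invest proceeds at r, pay the dividends, go long the forward).
Profit at T = |F_mkt − F*| = |46.91 − 48.9602| = ₹2.05 per share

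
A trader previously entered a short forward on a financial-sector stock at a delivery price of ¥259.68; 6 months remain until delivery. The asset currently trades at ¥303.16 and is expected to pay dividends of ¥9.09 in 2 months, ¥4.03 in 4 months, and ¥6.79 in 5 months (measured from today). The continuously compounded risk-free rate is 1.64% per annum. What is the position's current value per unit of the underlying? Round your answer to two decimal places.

-¥25.78

PV(remaining dividends) I = 9.09·e^(−0.0164·2/12) + 4.03·e^(−0.0164·4/12) + 6.79·e^(−0.0164·5/12) = 19.8170
Current forward F = (S − I)·e^(rT) = (303.16 − 19.8170)·e^(0.0164·6/12) = 283.3430 × 1.008234 = 285.6760
Value (long) = (F − K)·e^(−rT) = (285.6760 − 259.68) × 0.991834 = 25.7837
Short position value = −(long value) = -¥25.78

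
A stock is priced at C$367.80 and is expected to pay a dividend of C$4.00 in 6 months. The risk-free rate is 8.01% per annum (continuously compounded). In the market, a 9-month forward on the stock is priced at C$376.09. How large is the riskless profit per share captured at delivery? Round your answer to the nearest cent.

PV(dividends) I = 4.00·e^(−0.0801·6/12) = 3.8430
Fair forward F* = (S − I)·e^(rT) = (367.80 − 3.8430)·e^0.060075 = 363.9570 × 1.061916 = 386.4918
Market C$376.09 < fair 386.4918: forward underpriced → reverse cash-and-carry (short the stock, invest proceeds at r, pay the dividends, go long the forward).
Profit at T = |F_mkt − F*| = |376.09 − 386.4918| = C$10.40 per share

C$10.40 per share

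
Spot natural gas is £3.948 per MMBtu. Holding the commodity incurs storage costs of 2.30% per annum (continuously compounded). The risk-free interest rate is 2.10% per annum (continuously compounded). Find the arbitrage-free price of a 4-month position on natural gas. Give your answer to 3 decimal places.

Net carry = r + u − y = 0.0210 + 0.0230 − 0.0000 = 0.0440
F = S·e^((r+u−y)T) = 3.948 · e^(0.0440 × 4/12) = 3.948 · e^0.014667
= 3.948 × 1.014775 = £4.006 per MMBtu

£4.006 per MMBtu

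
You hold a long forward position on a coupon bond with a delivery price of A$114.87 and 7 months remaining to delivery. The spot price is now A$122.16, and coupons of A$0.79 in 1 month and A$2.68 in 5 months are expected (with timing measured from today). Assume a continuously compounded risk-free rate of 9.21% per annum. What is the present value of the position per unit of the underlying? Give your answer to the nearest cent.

A$9.94

PV(remaining coupons) I = 0.79·e^(−0.0921·1/12) + 2.68·e^(−0.0921·5/12) = 3.3631
Current forward F = (S − I)·e^(rT) = (122.16 − 3.3631)·e^(0.0921·7/12) = 118.7969 × 1.055194 = 125.3538
Value (long) = (F − K)·e^(−rT) = (125.3538 − 114.87) × 0.947693 = 9.9354
Value = A$9.94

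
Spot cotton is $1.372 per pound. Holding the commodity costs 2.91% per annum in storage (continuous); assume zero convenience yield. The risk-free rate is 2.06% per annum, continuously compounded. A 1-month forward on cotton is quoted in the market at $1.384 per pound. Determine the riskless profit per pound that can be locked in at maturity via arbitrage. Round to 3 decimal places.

$0.006 per pound

Fair forward: F* = S·e^(carry·T), with carry = (r + u) = 0.0206 + 0.0291 = 0.0497
F* = 1.372 · e^(0.0497 × 1/12) = 1.372 · e^0.004142 = 1.372 × 1.004151 = $1.3777
Market $1.384 > fair $1.3777: forward overpriced → cash-and-carry (buy spot, short the forward).
At maturity, profit = |F_mkt − F*| = |1.384 − 1.3777| = $0.006 per pound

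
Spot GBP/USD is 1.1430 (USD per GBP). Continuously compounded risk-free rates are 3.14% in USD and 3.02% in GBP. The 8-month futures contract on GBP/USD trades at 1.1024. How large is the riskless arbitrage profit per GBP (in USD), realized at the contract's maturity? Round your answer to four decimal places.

Fair futures: F* = S·e^(carry·T), with carry = (r_USD − r_GBP) = 0.0314 − 0.0302 = 0.0012
F* = 1.1430 · e^(0.0012 × 8/12) = 1.1430 · e^0.000800 = 1.1430 × 1.000800 = 1.1439
Market 1.1024 < fair 1.1439: forward underpriced → reverse cash-and-carry (short spot, go long the forward).
At maturity, profit = |F_mkt − F*| = |1.1024 − 1.1439| = 0.0415 per GBP (in USD)

0.0415 per GBP (in USD)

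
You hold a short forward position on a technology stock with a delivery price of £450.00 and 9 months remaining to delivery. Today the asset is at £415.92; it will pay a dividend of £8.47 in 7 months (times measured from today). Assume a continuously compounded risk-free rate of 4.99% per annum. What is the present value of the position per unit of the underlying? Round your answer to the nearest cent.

PV(remaining dividends) I = 8.47·e^(−0.0499·7/12) = 8.2270
Current forward F = (S − I)·e^(rT) = (415.92 − 8.2270)·e^(0.0499·9/12) = 407.6930 × 1.038134 = 423.2400
Value (long) = (F − K)·e^(−rT) = (423.2400 − 450.00) × 0.963267 = -25.7770
Short position value = −(long value) = £25.78

£25.78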